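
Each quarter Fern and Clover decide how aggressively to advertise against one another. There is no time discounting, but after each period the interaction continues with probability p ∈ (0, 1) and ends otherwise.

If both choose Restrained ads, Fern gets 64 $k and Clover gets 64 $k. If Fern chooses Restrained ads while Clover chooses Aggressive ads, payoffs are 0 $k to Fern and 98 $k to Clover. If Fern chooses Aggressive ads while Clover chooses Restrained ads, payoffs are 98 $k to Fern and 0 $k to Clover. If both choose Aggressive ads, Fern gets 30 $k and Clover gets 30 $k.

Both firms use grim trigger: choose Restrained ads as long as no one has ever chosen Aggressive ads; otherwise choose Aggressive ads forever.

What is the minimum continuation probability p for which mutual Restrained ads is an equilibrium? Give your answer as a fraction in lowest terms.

Expected cooperation value is 64 + p·64 + p²·64 + … = 64/(1−p); deviation gives 98 + p·30/(1−p).
64 ≥ 98(1−p) + 30p ⇒ 68p ≥ 34 ⇒ p ≥ 34/68 = 1/2.

1/2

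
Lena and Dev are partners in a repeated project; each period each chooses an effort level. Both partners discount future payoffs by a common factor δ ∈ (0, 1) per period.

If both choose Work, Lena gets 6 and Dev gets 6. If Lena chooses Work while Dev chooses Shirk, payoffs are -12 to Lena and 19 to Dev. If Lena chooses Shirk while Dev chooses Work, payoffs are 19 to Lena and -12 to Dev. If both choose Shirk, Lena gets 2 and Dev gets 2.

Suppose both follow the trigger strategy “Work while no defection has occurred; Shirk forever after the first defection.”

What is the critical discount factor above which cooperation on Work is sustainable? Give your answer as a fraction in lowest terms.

13/17

Cooperation forever yields 6 each period: 6/(1−δ).
Deviating yields 19 once, then 2 forever: 19 + 2δ/(1−δ).
No profitable deviation requires 6/(1−δ) ≥ 19 + 2δ/(1−δ).
Multiplying by (1−δ): 6 ≥ 19(1−δ) + 2δ = 19 − 17δ.
So 17δ ≥ 13, i.e. δ ≥ 13/17.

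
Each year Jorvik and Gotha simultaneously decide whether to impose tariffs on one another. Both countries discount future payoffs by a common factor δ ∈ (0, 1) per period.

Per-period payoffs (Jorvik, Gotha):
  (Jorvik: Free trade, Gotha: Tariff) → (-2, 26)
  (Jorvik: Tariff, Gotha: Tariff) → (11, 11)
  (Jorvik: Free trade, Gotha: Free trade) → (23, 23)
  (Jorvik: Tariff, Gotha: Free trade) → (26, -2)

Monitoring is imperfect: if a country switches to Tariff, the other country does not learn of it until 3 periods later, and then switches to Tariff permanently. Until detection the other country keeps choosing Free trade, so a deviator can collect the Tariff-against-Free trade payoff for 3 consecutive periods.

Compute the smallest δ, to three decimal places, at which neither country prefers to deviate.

Deviating for the 3 undetected periods gains 26−23 = 3 per period over cooperation, then loses 23−11 = 12 per period forever once punishment starts.
Gain: 3(1 + δ + … + δ^2); loss: 12·δ^3/(1−δ).
No profitable deviation ⇔ 3(1−δ^3) ≤ 12·δ^3, i.e. δ^3 ≥ 3/(3+12) = 1/5.
Hence δ ≥ (1/5)^(1/3) ≈ 0.585.

0.585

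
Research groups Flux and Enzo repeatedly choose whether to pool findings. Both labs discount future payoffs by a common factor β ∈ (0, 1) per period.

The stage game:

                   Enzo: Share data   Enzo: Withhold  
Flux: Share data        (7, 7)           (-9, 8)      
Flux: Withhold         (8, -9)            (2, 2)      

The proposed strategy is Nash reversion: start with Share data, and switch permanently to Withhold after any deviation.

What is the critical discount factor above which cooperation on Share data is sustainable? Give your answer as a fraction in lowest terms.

Under grim trigger the critical discount factor is (T−C)/(T−P) with T = 8, C = 7, P = 2.
β* = (8−7)/(8−2) = 1/6.

1/6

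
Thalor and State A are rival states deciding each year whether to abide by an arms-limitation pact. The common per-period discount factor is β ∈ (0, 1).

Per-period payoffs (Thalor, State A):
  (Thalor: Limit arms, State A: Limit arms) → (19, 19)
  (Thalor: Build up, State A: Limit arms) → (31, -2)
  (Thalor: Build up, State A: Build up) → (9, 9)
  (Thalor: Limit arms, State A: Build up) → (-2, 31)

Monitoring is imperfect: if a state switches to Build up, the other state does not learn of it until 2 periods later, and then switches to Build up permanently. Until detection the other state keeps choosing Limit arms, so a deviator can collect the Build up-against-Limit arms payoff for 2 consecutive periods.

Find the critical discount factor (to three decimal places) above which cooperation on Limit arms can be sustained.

0.739

A deviator earns 31 for 2 periods, then 9 forever; cooperating earns 19 forever. Multiplying the IC by (1−β):
19 ≥ 31(1−β^2) + 9β^2, so 22·β^2 ≥ 12 and β^2 ≥ 6/11.
β ≥ (6/11)^(1/2) ≈ 0.739.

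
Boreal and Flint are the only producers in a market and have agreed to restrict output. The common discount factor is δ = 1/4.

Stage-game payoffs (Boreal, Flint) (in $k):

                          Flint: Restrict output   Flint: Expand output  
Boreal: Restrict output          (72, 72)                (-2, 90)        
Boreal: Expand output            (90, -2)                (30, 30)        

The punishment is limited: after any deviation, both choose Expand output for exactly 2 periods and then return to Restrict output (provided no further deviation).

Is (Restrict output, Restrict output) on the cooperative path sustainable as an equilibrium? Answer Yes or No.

IC: δ+…+δ^2 ≥ (90−72)/(72−30) = 3/7.
At δ = 1/4: partial sum = 0.3125 < 0.4286. Cooperation not sustainable.

No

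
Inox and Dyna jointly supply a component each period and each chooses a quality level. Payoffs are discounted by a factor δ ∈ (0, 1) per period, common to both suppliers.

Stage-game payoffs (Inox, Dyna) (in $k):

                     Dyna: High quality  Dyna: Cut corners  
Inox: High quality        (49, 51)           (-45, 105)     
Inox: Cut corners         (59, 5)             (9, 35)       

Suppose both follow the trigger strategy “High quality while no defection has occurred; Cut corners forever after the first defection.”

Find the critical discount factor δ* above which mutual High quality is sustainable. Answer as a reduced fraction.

27/35

Inox's threshold: (59−49)/(59−9) = 1/5.
Dyna's threshold: (105−51)/(105−35) = 27/35.
1/5 < 27/35, so Dyna binds and δ* = 27/35.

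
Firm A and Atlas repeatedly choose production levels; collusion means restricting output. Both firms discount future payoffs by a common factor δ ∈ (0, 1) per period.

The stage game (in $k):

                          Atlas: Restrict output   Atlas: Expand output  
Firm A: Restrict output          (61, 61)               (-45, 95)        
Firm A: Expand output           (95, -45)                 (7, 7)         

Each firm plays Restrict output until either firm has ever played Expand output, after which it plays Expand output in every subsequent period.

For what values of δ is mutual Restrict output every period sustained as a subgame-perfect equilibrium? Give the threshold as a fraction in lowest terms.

17/44

Cooperation forever yields 61 each period: 61/(1−δ).
Deviating yields 95 once, then 7 forever: 95 + 7δ/(1−δ).
No profitable deviation requires 61/(1−δ) ≥ 95 + 7δ/(1−δ).
Multiplying by (1−δ): 61 ≥ 95(1−δ) + 7δ = 95 − 88δ.
So 88δ ≥ 34, i.e. δ ≥ 34/88 = 17/44.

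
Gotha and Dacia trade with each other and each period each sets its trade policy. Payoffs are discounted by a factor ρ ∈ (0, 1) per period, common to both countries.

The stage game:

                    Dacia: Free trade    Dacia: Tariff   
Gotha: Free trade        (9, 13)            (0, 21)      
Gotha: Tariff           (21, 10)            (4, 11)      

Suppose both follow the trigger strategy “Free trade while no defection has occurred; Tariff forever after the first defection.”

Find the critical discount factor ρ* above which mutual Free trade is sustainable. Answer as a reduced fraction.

4/5

For Gotha: deviation gain 21−9 = 12, per-period punishment loss 9−4 = 5. IC gives ρ ≥ 12/17.
For Dacia: gain 8, loss 2 per period, so ρ ≥ 8/10 = 4/5.
The tighter constraint is Dacia's, so cooperation needs ρ ≥ 4/5.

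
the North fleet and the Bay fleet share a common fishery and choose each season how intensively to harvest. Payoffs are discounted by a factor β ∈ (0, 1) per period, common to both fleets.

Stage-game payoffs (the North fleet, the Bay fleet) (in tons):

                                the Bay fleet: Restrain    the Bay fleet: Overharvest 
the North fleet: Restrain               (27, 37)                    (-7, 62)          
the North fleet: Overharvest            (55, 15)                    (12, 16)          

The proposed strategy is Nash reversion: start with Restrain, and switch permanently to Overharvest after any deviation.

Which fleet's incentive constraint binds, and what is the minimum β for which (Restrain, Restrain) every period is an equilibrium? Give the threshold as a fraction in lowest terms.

the North fleet; β ≥ 28/43

the North fleet: cooperation gives 27 each period; deviation gives 55 once then 12 forever.
  27/(1−β) ≥ 55 + 12β/(1−β) ⇒ β ≥ 28/43.
the Bay fleet: cooperation gives 37 each period; deviation gives 62 once then 16 forever.
  β ≥ 25/46.
Both must hold, so the binding constraint is the North fleet's: β ≥ 28/43.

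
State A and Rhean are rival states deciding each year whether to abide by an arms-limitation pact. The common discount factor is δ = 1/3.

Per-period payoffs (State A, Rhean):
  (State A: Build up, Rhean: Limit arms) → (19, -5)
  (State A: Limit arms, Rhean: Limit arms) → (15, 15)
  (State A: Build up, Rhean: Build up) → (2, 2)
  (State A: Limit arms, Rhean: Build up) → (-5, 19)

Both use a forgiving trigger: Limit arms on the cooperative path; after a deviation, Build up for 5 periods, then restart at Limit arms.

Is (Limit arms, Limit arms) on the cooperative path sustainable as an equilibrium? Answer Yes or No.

Yes

Comparing payoff streams over the 6 periods until play realigns: cooperate → 15(1+δ+…+δ^5); deviate → 19 + 2(δ+…+δ^5).
Cooperation is sustained iff (15−2)(δ+…+δ^5) ≥ 19−15.
δ+…+δ^5 = 1/3·(1−(1/3)^5)/(1−1/3) = 0.4979, and (19−15)/(15−2) = 0.3077.
0.4979 ≥ 0.3077, so cooperation is sustainable.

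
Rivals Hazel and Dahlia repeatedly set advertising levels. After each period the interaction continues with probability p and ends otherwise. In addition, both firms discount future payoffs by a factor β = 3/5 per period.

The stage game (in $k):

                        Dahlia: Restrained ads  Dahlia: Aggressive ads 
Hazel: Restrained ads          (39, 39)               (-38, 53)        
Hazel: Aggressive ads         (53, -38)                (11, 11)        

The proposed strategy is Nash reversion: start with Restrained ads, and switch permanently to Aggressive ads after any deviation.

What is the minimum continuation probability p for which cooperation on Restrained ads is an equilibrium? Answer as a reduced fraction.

Expected continuation weight on next period's payoff is β·p = 3/5·p, which plays the role of the discount factor.
Cooperation requires 3/5·p ≥ (53−39)/(53−11) = 1/3, hence p ≥ 5/9.

5/9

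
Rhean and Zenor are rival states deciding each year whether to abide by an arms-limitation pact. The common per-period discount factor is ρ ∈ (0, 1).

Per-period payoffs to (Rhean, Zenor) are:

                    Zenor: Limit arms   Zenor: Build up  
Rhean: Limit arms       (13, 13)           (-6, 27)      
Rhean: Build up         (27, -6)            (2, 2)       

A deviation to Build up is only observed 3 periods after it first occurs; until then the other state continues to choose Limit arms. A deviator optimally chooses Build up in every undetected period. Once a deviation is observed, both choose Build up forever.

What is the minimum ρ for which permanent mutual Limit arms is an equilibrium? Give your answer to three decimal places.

The best deviation is to choose Build up for all 3 undetected periods, earning 27 each, then 2 forever once detected.
Deviation value: 27(1−ρ^3)/(1−ρ) + 2ρ^3/(1−ρ); cooperation value: 13/(1−ρ).
IC: 13 ≥ 27(1−ρ^3) + 2ρ^3 = 27 − 25ρ^3.
So ρ^3 ≥ 14/25, giving ρ ≥ (14/25)^(1/3) ≈ 0.824.

0.824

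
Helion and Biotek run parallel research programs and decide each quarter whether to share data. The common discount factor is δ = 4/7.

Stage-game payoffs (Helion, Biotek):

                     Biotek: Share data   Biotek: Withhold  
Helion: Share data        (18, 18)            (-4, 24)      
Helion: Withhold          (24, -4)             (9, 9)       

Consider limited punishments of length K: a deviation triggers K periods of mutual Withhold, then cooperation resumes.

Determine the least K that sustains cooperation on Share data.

IC: δ(1−δ^K)/(1−δ) ≥ (24−18)/(18−9) = 2/3.
With δ = 4/7: need 1 − δ^K ≥ 2/3·(1−4/7)/(4/7), i.e. δ^K ≤ 0.5000.
Since (4/7)^1 = 0.5714 and (4/7)^2 = 0.3265, the smallest such K is 2.

2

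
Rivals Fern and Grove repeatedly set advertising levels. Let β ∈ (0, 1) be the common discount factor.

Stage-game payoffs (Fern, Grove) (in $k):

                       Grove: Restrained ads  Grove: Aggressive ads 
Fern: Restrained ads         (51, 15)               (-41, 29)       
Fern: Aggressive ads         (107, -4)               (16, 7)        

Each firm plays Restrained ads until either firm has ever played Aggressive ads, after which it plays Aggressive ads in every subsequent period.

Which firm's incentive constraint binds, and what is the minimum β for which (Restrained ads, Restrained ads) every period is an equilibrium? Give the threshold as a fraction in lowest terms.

Fern: cooperation gives 51 each period; deviation gives 107 once then 16 forever.
  51/(1−β) ≥ 107 + 16β/(1−β) ⇒ β ≥ 56/91 = 8/13.
Grove: cooperation gives 15 each period; deviation gives 29 once then 7 forever.
  β ≥ 14/22 = 7/11.
Both must hold, so the binding constraint is Grove's: β ≥ 7/11.

Grove; β ≥ 7/11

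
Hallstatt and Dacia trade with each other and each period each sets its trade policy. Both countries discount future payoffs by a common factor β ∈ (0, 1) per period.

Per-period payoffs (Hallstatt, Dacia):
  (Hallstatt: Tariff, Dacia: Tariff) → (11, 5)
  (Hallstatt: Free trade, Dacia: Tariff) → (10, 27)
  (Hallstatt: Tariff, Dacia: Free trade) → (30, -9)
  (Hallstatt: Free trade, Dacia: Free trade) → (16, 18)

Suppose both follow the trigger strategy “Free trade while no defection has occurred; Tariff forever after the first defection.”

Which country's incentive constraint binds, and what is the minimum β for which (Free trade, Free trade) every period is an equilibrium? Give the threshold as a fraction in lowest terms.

Hallstatt: cooperation gives 16 each period; deviation gives 30 once then 11 forever.
  16/(1−β) ≥ 30 + 11β/(1−β) ⇒ β ≥ 14/19.
Dacia: cooperation gives 18 each period; deviation gives 27 once then 5 forever.
  β ≥ 9/22.
Both must hold, so the binding constraint is Hallstatt's: β ≥ 14/19.

Hallstatt; β ≥ 14/19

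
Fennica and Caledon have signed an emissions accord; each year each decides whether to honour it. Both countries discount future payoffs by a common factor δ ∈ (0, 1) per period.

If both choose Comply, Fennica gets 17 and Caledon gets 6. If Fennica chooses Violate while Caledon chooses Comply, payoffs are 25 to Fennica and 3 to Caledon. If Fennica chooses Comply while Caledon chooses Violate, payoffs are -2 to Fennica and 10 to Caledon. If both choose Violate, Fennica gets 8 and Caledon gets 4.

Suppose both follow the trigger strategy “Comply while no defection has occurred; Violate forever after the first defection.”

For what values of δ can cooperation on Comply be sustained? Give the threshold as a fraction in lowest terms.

For Fennica: deviation gain 25−17 = 8, per-period punishment loss 17−8 = 9. IC gives δ ≥ 8/17.
For Caledon: gain 4, loss 2 per period, so δ ≥ 4/6 = 2/3.
The tighter constraint is Caledon's, so cooperation needs δ ≥ 2/3.

2/3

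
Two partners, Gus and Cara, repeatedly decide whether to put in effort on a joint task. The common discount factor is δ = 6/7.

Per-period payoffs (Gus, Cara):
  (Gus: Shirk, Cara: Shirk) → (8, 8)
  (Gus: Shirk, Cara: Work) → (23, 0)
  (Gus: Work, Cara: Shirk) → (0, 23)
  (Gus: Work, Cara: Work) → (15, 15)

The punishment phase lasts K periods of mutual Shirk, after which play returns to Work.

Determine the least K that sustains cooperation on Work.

IC: δ(1−δ^K)/(1−δ) ≥ (23−15)/(15−8) = 8/7.
With δ = 6/7: need 1 − δ^K ≥ 8/7·(1−6/7)/(6/7), i.e. δ^K ≤ 0.8095.
Since (6/7)^1 = 0.8571 and (6/7)^2 = 0.7347, the smallest such K is 2.

2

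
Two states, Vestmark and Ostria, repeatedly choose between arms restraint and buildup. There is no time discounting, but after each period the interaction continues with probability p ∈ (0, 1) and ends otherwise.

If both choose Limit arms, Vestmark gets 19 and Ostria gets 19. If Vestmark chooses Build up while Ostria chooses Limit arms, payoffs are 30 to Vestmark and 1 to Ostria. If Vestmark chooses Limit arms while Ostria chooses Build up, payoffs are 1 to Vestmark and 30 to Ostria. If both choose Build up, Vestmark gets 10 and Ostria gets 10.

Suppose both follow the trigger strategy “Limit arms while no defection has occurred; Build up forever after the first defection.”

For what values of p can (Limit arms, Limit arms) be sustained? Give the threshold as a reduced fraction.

Expected cooperation value is 19 + p·19 + p²·19 + … = 19/(1−p); deviation gives 30 + p·10/(1−p).
19 ≥ 30(1−p) + 10p ⇒ 20p ≥ 11 ⇒ p ≥ 11/20.

11/20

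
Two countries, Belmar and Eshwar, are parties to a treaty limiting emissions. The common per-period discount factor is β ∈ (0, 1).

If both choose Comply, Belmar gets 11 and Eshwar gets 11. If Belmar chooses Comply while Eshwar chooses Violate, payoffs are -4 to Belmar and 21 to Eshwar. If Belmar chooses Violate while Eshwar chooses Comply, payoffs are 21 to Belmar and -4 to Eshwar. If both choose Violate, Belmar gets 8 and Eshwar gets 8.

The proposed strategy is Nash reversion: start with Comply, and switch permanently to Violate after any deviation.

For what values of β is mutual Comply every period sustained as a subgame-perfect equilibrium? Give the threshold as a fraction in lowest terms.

Under grim trigger the critical discount factor is (T−C)/(T−P) with T = 21, C = 11, P = 8.
β* = (21−11)/(21−8) = 10/13.

10/13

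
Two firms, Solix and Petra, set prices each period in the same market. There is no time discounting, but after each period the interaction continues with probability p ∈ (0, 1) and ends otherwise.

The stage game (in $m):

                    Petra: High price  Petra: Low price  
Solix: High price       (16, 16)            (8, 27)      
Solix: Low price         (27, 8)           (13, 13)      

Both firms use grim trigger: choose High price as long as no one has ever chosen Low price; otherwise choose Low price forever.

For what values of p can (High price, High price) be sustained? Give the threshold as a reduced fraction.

11/14

Expected cooperation value is 16 + p·16 + p²·16 + … = 16/(1−p); deviation gives 27 + p·13/(1−p).
16 ≥ 27(1−p) + 13p ⇒ 14p ≥ 11 ⇒ p ≥ 11/14.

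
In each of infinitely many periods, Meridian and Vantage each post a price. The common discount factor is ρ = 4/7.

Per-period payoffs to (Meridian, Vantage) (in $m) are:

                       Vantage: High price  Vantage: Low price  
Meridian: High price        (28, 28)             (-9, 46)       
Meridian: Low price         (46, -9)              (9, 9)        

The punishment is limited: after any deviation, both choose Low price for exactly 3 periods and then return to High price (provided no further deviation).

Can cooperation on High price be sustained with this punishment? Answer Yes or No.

Yes

IC: ρ+…+ρ^3 ≥ (46−28)/(28−9) = 18/19.
At ρ = 4/7: partial sum = 1.0845 ≥ 0.9474. Cooperation sustainable.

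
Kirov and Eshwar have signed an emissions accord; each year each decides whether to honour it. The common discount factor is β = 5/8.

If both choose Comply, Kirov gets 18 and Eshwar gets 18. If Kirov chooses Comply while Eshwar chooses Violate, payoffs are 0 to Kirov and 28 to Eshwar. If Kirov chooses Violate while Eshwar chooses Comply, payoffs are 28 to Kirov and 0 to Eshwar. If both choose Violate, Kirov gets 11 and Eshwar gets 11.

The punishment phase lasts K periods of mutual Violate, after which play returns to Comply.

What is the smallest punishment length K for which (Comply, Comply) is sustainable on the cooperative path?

5

Need Σ_{k=1}^{K} β^k ≥ (28−18)/(18−11) = 1.4286 at β = 5/8.
At K = 4 the sum is 1.4124 < 1.4286; at K = 5 it is 1.5077 ≥ 1.4286.
So the minimum punishment length is K = 5.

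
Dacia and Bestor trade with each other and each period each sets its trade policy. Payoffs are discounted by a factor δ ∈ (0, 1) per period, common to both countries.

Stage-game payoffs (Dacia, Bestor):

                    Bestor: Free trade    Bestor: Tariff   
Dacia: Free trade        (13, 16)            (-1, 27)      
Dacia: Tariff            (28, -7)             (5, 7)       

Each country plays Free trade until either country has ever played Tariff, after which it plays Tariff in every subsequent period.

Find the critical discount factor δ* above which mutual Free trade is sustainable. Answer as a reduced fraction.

Dacia: cooperation gives 13 each period; deviation gives 28 once then 5 forever.
  13/(1−δ) ≥ 28 + 5δ/(1−δ) ⇒ δ ≥ 15/23.
Bestor: cooperation gives 16 each period; deviation gives 27 once then 7 forever.
  δ ≥ 11/20.
Both must hold, so the binding constraint is Dacia's: δ ≥ 15/23.

15/23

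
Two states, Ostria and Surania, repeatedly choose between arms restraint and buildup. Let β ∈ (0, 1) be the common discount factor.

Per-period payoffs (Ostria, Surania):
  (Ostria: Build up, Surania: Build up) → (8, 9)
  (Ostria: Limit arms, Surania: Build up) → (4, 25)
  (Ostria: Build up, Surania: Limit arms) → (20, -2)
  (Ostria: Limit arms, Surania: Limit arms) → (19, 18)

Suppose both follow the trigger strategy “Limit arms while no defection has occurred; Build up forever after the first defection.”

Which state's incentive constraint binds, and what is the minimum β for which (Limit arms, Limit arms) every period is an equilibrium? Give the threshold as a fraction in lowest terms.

For Ostria: deviation gain 20−19 = 1, per-period punishment loss 19−8 = 11. IC gives β ≥ 1/12.
For Surania: gain 7, loss 9 per period, so β ≥ 7/16.
The tighter constraint is Surania's, so cooperation needs β ≥ 7/16.

Surania; β ≥ 7/16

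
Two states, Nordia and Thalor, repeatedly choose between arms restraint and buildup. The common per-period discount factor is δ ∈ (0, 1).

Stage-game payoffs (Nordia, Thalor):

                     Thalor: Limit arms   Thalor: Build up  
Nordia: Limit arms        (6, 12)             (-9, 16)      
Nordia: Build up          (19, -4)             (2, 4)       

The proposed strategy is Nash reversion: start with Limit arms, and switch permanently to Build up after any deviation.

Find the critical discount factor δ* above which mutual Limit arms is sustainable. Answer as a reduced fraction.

For Nordia: deviation gain 19−6 = 13, per-period punishment loss 6−2 = 4. IC gives δ ≥ 13/17.
For Thalor: gain 4, loss 8 per period, so δ ≥ 4/12 = 1/3.
The tighter constraint is Nordia's, so cooperation needs δ ≥ 13/17.

13/17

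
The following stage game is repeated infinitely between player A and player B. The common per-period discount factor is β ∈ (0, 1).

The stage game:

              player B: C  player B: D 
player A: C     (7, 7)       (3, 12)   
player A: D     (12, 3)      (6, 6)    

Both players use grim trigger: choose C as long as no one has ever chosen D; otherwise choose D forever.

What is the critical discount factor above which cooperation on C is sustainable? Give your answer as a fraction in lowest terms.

5/6

One-period gain from deviating is 12 − 7 = 5. The loss is 7 − 6 = 1 in every subsequent period, with present value 1·β/(1−β).
Deviation is unprofitable when 1·β/(1−β) ≥ 5, i.e. β/(1−β) ≥ 5.
Equivalently β ≥ 5/(5+1) = 5/6.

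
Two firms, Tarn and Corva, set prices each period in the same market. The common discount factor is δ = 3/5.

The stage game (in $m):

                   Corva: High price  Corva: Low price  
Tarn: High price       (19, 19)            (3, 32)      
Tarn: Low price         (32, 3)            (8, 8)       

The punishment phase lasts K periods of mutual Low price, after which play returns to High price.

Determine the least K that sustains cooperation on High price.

4

No profitable deviation requires (19−8)(δ+…+δ^K) ≥ 32−19, i.e. δ+…+δ^K ≥ 13/11 ≈ 1.1818.
With δ = 3/5, the partial sums are K=1: 0.6000, K=2: 0.9600, K=3: 1.1760, K=4: 1.3056.
K = 4 is the first length at which the sum reaches 1.1818.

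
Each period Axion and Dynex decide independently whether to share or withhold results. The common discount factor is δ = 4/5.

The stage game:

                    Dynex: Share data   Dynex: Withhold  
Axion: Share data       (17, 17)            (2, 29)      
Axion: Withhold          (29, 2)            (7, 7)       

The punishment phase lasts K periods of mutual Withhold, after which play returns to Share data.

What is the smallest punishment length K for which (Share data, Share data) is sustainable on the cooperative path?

2

IC: δ(1−δ^K)/(1−δ) ≥ (29−17)/(17−7) = 6/5.
With δ = 4/5: need 1 − δ^K ≥ 6/5·(1−4/5)/(4/5), i.e. δ^K ≤ 0.7000.
Since (4/5)^1 = 0.8000 and (4/5)^2 = 0.6400, the smallest such K is 2.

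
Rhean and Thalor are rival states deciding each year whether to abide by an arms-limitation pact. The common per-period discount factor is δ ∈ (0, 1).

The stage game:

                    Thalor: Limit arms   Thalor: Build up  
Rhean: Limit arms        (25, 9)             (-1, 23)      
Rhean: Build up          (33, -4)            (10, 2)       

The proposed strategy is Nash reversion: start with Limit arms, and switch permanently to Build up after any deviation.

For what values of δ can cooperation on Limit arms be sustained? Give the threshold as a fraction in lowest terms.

2/3

Rhean: cooperation gives 25 each period; deviation gives 33 once then 10 forever.
  25/(1−δ) ≥ 33 + 10δ/(1−δ) ⇒ δ ≥ 8/23.
Thalor: cooperation gives 9 each period; deviation gives 23 once then 2 forever.
  δ ≥ 14/21 = 2/3.
Both must hold, so the binding constraint is Thalor's: δ ≥ 2/3.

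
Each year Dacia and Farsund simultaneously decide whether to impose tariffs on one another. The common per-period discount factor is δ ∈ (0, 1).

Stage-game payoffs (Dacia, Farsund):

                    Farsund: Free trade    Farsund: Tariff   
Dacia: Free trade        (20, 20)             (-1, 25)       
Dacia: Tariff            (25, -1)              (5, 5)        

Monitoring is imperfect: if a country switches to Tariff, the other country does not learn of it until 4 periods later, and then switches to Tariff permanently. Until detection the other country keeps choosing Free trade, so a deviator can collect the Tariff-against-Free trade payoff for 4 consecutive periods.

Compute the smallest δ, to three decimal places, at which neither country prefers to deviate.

0.707

Deviating for the 4 undetected periods gains 25−20 = 5 per period over cooperation, then loses 20−5 = 15 per period forever once punishment starts.
Gain: 5(1 + δ + … + δ^3); loss: 15·δ^4/(1−δ).
No profitable deviation ⇔ 5(1−δ^4) ≤ 15·δ^4, i.e. δ^4 ≥ 5/(5+15) = 1/4.
Hence δ ≥ (1/4)^(1/4) ≈ 0.707.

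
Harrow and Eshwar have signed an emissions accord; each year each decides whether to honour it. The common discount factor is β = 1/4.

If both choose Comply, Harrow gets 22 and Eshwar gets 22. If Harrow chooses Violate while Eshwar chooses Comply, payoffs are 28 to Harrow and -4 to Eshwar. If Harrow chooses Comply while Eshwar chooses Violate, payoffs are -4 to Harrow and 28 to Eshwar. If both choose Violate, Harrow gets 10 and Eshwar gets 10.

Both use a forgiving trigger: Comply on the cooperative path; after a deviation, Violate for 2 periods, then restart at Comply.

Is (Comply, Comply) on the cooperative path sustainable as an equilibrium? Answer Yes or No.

Comparing payoff streams over the 3 periods until play realigns: cooperate → 22(1+β+…+β^2); deviate → 28 + 10(β+…+β^2).
Cooperation is sustained iff (22−10)(β+…+β^2) ≥ 28−22.
β+…+β^2 = 1/4·(1−(1/4)^2)/(1−1/4) = 0.3125, and (28−22)/(22−10) = 0.5000.
0.3125 < 0.5000, so cooperation is not sustainable.

No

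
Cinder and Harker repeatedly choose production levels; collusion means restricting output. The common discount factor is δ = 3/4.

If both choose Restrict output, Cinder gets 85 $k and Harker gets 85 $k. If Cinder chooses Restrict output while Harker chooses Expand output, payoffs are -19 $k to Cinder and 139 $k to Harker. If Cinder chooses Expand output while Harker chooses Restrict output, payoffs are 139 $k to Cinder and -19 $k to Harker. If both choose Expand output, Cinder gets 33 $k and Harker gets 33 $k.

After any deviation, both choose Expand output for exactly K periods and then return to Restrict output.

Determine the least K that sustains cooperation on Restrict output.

IC: δ(1−δ^K)/(1−δ) ≥ (139−85)/(85−33) = 27/26.
With δ = 3/4: need 1 − δ^K ≥ 27/26·(1−3/4)/(3/4), i.e. δ^K ≤ 0.6538.
Since (3/4)^1 = 0.7500 and (3/4)^2 = 0.5625, the smallest such K is 2.

2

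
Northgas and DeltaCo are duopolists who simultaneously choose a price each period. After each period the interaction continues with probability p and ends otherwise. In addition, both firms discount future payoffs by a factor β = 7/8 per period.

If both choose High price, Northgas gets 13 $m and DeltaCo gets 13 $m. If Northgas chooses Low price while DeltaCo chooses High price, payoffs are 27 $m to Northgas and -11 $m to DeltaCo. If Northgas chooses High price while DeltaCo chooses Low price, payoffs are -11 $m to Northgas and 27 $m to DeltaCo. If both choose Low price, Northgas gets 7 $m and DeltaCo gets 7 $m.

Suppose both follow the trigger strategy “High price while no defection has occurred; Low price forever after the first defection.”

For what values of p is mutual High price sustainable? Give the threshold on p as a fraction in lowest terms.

4/5

Expected continuation weight on next period's payoff is β·p = 7/8·p, which plays the role of the discount factor.
Cooperation requires 7/8·p ≥ (27−13)/(27−7) = 7/10, hence p ≥ 4/5.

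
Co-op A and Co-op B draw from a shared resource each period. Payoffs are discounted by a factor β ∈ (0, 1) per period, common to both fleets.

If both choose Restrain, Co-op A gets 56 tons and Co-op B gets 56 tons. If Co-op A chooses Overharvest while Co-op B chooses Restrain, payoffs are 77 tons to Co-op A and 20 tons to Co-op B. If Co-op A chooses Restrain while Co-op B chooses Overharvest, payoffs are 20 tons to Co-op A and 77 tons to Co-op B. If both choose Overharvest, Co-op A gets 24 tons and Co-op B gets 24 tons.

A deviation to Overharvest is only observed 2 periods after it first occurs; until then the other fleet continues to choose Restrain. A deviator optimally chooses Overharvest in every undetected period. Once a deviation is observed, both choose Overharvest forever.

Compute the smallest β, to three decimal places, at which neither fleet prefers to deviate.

The best deviation is to choose Overharvest for all 2 undetected periods, earning 77 each, then 24 forever once detected.
Deviation value: 77(1−β^2)/(1−β) + 24β^2/(1−β); cooperation value: 56/(1−β).
IC: 56 ≥ 77(1−β^2) + 24β^2 = 77 − 53β^2.
So β^2 ≥ 21/53, giving β ≥ (21/53)^(1/2) ≈ 0.629.

0.629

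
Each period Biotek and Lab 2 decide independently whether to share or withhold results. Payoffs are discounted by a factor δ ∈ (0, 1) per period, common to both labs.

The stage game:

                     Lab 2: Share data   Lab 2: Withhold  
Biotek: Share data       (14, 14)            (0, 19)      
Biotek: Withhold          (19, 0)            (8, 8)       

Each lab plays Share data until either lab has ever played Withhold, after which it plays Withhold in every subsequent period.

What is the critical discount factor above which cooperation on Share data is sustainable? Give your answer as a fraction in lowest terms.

5/11

14/(1−δ) ≥ 19 + 8δ/(1−δ)
14 ≥ 19 − 11δ
δ ≥ 5/11.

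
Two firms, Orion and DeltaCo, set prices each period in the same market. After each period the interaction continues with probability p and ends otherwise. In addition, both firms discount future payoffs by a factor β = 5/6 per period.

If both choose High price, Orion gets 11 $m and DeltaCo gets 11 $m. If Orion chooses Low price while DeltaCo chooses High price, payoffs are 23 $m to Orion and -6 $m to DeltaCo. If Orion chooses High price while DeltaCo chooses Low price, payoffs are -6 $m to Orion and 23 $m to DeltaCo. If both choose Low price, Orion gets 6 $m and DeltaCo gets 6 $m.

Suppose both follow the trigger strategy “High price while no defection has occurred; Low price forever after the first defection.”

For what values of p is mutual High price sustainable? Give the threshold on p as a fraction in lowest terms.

72/85

Expected continuation weight on next period's payoff is β·p = 5/6·p, which plays the role of the discount factor.
Cooperation requires 5/6·p ≥ (23−11)/(23−6) = 12/17, hence p ≥ 72/85.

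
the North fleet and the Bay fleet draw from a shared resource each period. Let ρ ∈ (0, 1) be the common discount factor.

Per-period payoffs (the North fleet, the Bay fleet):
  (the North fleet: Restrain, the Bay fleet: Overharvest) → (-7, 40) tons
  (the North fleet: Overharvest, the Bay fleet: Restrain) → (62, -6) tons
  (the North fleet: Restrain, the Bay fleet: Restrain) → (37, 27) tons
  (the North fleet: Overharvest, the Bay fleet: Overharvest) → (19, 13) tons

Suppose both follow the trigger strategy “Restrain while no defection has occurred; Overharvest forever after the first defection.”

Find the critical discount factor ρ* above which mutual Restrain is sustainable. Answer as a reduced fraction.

25/43

the North fleet's threshold: (62−37)/(62−19) = 25/43.
the Bay fleet's threshold: (40−27)/(40−13) = 13/27.
25/43 > 13/27, so the North fleet binds and ρ* = 25/43.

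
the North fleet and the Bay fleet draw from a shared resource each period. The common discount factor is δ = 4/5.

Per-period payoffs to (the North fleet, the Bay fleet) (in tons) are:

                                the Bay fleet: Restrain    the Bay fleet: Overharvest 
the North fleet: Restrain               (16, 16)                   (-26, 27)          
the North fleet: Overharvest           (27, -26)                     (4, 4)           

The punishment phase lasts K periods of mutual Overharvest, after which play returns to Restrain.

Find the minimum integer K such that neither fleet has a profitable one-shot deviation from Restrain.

IC: δ(1−δ^K)/(1−δ) ≥ (27−16)/(16−4) = 11/12.
With δ = 4/5: need 1 − δ^K ≥ 11/12·(1−4/5)/(4/5), i.e. δ^K ≤ 0.7708.
Since (4/5)^1 = 0.8000 and (4/5)^2 = 0.6400, the smallest such K is 2.

2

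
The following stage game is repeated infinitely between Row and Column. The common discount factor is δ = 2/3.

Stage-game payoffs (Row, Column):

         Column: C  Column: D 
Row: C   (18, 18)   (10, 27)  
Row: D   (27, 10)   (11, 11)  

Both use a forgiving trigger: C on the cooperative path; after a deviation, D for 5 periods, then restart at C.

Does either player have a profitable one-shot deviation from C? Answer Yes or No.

A one-shot deviation gives 27 now, then 11 for 5 periods, then back to 18.
Gain from deviating: (27−18) today; loss: (18−11) in each of the next 5 periods.
No-deviation condition: (18−11)(δ+…+δ^5) ≥ 27−18, i.e. δ+…+δ^5 ≥ 9/7.
At δ = 2/3: δ+…+δ^5 = 1.7366 ≥ 1.2857.
So cooperation is sustainable.

No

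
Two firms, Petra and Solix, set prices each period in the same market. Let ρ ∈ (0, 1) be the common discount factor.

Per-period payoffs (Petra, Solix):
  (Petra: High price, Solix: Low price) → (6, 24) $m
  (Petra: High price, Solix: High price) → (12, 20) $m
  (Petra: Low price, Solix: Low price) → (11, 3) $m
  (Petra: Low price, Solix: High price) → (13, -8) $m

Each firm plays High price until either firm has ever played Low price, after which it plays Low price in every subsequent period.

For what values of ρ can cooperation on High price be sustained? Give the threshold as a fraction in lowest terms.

Petra's threshold: (13−12)/(13−11) = 1/2.
Solix's threshold: (24−20)/(24−3) = 4/21.
1/2 > 4/21, so Petra binds and ρ* = 1/2.

1/2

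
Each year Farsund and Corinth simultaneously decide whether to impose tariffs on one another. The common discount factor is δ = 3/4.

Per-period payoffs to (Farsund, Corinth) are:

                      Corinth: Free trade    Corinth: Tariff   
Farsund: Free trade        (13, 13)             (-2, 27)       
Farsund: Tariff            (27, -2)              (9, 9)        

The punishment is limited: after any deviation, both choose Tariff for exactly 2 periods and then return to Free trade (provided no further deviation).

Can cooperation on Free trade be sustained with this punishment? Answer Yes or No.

No

Comparing payoff streams over the 3 periods until play realigns: cooperate → 13(1+δ+…+δ^2); deviate → 27 + 9(δ+…+δ^2).
Cooperation is sustained iff (13−9)(δ+…+δ^2) ≥ 27−13.
δ+…+δ^2 = 3/4·(1−(3/4)^2)/(1−3/4) = 1.3125, and (27−13)/(13−9) = 3.5000.
1.3125 < 3.5000, so cooperation is not sustainable.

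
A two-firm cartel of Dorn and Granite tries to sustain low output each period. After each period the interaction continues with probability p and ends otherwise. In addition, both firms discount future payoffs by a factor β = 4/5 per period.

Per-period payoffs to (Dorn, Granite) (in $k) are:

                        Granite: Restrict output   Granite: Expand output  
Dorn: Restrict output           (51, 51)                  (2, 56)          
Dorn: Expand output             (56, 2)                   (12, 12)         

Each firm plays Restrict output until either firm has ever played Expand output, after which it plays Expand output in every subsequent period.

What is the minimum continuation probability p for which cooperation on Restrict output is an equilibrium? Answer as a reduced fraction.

25/176

Expected continuation weight on next period's payoff is β·p = 4/5·p, which plays the role of the discount factor.
Cooperation requires 4/5·p ≥ (56−51)/(56−12) = 5/44, hence p ≥ 25/176.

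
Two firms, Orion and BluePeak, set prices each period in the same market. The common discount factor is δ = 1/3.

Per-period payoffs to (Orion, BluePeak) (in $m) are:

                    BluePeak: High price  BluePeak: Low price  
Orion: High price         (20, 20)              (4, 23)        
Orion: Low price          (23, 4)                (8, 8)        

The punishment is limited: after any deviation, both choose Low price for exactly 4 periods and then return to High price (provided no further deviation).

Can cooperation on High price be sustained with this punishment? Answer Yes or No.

Yes

IC: δ+…+δ^4 ≥ (23−20)/(20−8) = 1/4.
At δ = 1/3: partial sum = 0.4938 ≥ 0.2500. Cooperation sustainable.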